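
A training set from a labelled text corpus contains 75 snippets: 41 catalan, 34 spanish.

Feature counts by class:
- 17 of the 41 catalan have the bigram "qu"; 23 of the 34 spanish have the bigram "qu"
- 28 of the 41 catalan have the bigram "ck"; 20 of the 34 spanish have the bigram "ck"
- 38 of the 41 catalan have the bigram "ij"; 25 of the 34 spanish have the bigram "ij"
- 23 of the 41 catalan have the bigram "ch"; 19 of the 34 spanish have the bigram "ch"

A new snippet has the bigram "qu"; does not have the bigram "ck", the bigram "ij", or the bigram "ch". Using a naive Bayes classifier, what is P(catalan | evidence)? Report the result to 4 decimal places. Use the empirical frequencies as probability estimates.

catalan: (41/75) × (17/41) × (13/41) × (3/41) × (18/41) ≈ 0.00230873
spanish: (34/75) × (23/34) × (14/34) × (9/34) × (15/34) ≈ 0.0147466
P(catalan | x) = 0.00230873 / 0.01705533 ≈ 0.1354

0.1354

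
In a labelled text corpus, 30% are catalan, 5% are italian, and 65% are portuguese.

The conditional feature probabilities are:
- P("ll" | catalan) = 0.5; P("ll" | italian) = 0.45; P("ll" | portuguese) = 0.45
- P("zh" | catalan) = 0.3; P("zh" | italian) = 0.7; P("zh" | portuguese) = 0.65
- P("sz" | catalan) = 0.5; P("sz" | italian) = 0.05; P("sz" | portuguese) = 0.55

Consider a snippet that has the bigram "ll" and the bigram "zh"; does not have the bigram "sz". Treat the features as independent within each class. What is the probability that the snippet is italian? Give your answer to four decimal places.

catalan: 0.3 × 0.5 × 0.3 × (1−0.5) = 0.0225
italian: 0.05 × 0.45 × 0.7 × (1−0.05) = 0.0149625
portuguese: 0.65 × 0.45 × 0.65 × (1−0.55) = 0.08555625
P(italian | x) = 0.0149625 / 0.12301875 ≈ 0.1216

0.1216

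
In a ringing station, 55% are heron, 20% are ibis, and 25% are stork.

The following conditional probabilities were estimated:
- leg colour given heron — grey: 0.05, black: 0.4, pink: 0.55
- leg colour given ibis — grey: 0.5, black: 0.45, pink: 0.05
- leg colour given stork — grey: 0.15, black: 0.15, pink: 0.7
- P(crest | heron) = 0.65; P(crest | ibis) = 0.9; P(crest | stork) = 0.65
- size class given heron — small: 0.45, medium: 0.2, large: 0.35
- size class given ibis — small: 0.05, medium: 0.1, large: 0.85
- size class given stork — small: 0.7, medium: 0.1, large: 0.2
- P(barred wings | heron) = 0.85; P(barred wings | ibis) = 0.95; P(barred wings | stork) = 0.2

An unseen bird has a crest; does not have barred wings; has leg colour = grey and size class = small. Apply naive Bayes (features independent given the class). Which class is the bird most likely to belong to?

heron: 0.55 × 0.05 × 0.65 × 0.45 × (1−0.85) = 0.0012065625
ibis: 0.2 × 0.5 × 0.9 × 0.05 × (1−0.95) = 0.000225
stork: 0.25 × 0.15 × 0.65 × 0.7 × (1−0.2) = 0.01365
Highest score → stork.

stork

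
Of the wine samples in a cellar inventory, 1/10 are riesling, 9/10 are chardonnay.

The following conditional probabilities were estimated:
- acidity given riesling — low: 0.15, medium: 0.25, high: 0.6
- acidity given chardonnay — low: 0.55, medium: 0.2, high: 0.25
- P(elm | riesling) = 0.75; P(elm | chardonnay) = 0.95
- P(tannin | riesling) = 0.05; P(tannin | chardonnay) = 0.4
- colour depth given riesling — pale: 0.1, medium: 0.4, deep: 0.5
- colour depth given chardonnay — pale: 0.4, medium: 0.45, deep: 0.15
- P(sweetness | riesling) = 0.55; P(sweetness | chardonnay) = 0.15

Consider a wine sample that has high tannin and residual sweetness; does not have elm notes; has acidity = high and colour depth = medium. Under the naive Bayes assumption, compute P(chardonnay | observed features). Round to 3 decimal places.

riesling: 0.1 × 0.6 × (1−0.75) × 0.05 × 0.4 × 0.55 = 0.000165
chardonnay: 0.9 × 0.25 × (1−0.95) × 0.4 × 0.45 × 0.15 = 0.00030375
P(chardonnay | x) = 0.00030375 / 0.00046875 ≈ 0.648

0.648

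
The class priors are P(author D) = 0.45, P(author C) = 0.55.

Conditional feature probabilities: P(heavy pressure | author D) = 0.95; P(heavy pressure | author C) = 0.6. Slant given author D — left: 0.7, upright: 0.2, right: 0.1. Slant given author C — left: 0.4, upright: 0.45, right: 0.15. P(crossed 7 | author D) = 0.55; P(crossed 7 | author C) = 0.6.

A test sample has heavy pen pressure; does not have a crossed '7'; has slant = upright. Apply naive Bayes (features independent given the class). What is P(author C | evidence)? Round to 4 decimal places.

author D: 0.45 × 0.95 × 0.2 × (1−0.55) = 0.038475
author C: 0.55 × 0.6 × 0.45 × (1−0.6) = 0.0594
P(author C | x) = 0.0594 / 0.097875 ≈ 0.6069

0.6069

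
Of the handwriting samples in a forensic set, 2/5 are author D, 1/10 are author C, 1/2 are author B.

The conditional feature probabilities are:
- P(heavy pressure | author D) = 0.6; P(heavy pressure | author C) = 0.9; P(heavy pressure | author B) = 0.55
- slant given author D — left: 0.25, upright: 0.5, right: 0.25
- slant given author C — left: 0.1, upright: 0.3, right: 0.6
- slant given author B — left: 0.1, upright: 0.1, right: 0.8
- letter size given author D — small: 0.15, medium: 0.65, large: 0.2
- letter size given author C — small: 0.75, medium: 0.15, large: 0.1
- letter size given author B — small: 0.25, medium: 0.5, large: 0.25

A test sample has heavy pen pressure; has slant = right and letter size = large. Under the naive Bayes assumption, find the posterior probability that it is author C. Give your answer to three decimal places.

author D: 0.4 × 0.6 × 0.25 × 0.2 = 0.012
author C: 0.1 × 0.9 × 0.6 × 0.1 = 0.0054
author B: 0.5 × 0.55 × 0.8 × 0.25 = 0.055
P(author C | x) = 0.0054 / 0.0724 ≈ 0.075

0.075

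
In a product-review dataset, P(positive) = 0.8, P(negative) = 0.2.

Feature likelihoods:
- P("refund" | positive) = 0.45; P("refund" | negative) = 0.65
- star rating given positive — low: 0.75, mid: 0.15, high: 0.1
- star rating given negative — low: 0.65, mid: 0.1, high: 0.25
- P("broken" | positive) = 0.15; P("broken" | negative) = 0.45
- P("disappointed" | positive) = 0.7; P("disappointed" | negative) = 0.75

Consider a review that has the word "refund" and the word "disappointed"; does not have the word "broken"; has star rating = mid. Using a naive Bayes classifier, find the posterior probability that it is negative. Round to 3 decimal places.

positive: 0.8 × 0.45 × 0.15 × (1−0.15) × 0.7 = 0.03213
negative: 0.2 × 0.65 × 0.1 × (1−0.45) × 0.75 = 0.0053625
P(negative | x) = 0.0053625 / 0.0374925 ≈ 0.143

0.143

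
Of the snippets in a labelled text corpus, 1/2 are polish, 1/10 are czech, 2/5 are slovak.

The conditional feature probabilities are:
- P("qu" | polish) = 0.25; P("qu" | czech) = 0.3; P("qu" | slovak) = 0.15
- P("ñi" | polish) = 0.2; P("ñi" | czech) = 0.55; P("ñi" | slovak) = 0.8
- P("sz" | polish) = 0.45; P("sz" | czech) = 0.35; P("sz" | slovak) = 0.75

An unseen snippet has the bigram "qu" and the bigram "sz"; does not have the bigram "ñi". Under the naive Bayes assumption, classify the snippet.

polish

polish: 0.5 × 0.25 × (1−0.2) × 0.45 = 0.045
czech: 0.1 × 0.3 × (1−0.55) × 0.35 = 0.004725
slovak: 0.4 × 0.15 × (1−0.8) × 0.75 = 0.009
Highest score → polish.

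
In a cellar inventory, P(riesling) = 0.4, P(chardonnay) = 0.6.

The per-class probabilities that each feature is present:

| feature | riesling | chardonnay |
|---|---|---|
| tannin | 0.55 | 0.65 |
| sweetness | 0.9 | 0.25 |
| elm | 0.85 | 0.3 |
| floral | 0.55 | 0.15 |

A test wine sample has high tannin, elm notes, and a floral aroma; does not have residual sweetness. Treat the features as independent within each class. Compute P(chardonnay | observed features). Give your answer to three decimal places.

0.561

riesling: 0.4 × 0.55 × (1−0.9) × 0.85 × 0.55 = 0.010285
chardonnay: 0.6 × 0.65 × (1−0.25) × 0.3 × 0.15 = 0.0131625
P(chardonnay | x) = 0.0131625 / 0.0234475 ≈ 0.561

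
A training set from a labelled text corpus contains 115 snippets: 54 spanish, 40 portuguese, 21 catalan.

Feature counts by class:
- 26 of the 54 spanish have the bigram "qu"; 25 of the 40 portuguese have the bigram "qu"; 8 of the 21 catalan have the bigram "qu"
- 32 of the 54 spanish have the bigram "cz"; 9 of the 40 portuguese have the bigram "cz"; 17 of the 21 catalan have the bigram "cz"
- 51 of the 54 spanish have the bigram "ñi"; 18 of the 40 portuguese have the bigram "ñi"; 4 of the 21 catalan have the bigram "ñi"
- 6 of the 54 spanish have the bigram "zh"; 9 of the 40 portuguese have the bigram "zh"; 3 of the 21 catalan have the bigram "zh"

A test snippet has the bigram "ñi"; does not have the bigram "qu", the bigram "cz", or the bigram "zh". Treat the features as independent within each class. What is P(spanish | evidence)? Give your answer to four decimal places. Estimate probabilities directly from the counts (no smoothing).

0.6823

spanish: (54/115) × (28/54) × (22/54) × (51/54) × (48/54) ≈ 0.0832747
portuguese: (40/115) × (15/40) × (31/40) × (18/40) × (31/40) ≈ 0.0352541
catalan: (21/115) × (13/21) × (4/21) × (4/21) × (18/21) ≈ 0.00351544
P(spanish | x) = 0.0832747 / 0.12204424 ≈ 0.6823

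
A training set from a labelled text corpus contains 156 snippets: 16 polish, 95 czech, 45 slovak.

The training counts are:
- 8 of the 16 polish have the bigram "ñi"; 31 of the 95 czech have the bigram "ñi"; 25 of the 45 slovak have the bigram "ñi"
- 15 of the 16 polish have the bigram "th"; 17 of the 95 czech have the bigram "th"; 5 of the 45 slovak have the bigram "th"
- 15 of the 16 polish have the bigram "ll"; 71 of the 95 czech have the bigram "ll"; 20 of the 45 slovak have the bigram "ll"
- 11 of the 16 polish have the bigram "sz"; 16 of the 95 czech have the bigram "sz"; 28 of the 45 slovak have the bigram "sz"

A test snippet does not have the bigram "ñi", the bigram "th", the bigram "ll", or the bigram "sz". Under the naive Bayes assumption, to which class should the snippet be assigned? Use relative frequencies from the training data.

czech

polish: (16/156) × (8/16) × (1/16) × (1/16) × (5/16) ≈ 0.0000626002
czech: (95/156) × (64/95) × (78/95) × (24/95) × (79/95) ≈ 0.0707648
slovak: (45/156) × (20/45) × (40/45) × (25/45) × (17/45) ≈ 0.0239176
Highest score → czech.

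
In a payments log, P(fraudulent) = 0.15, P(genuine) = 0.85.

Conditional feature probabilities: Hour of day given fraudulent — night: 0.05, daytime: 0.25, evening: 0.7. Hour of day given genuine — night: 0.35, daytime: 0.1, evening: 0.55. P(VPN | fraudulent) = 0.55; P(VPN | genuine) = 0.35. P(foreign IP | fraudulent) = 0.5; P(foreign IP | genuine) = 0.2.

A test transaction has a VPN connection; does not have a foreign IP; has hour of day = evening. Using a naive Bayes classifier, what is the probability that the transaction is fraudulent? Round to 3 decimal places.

fraudulent: 0.15 × 0.7 × 0.55 × (1−0.5) = 0.028875
genuine: 0.85 × 0.55 × 0.35 × (1−0.2) = 0.1309
P(fraudulent | x) = 0.028875 / 0.159775 ≈ 0.181

0.181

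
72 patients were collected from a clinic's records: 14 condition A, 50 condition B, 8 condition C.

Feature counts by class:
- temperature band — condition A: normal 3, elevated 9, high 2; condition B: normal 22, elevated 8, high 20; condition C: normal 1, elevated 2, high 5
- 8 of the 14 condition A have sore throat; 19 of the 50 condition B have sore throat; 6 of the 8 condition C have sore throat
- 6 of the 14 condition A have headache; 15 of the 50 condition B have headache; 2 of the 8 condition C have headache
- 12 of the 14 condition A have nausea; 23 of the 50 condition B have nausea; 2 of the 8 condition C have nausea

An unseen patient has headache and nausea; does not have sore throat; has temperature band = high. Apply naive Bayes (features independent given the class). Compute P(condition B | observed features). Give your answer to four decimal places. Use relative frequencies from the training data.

0.8132

condition A: (14/72) × (2/14) × (6/14) × (6/14) × (12/14) ≈ 0.00437318
condition B: (50/72) × (20/50) × (31/50) × (15/50) × (23/50) ≈ 0.0237667
condition C: (8/72) × (5/8) × (2/8) × (2/8) × (2/8) ≈ 0.00108507
P(condition B | x) = 0.0237667 / 0.02922495 ≈ 0.8132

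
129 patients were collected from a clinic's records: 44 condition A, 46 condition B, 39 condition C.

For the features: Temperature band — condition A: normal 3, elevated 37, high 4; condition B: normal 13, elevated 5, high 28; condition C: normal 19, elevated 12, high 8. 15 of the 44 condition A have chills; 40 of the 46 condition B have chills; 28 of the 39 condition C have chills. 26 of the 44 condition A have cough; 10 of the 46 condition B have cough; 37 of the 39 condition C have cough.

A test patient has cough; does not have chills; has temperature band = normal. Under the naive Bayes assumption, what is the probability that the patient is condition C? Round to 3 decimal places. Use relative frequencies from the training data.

0.768

condition A: (44/129) × (3/44) × (29/44) × (26/44) ≈ 0.00905727
condition B: (46/129) × (13/46) × (6/46) × (10/46) ≈ 0.00285752
condition C: (39/129) × (19/39) × (11/39) × (37/39) ≈ 0.0394121
P(condition C | x) = 0.0394121 / 0.05132689 ≈ 0.768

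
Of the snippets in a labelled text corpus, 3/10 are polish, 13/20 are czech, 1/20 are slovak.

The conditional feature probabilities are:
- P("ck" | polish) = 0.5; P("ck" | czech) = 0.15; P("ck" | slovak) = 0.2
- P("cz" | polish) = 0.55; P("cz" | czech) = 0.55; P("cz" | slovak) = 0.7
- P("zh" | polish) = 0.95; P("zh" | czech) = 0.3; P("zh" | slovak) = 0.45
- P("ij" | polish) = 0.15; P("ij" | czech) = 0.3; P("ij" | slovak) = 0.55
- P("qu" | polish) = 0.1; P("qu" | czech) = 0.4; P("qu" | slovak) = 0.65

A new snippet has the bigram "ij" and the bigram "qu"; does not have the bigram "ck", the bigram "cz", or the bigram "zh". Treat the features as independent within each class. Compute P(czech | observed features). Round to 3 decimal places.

polish: 0.3 × (1−0.5) × (1−0.55) × (1−0.95) × 0.15 × 0.1 = 0.000050625
czech: 0.65 × (1−0.15) × (1−0.55) × (1−0.3) × 0.3 × 0.4 = 0.0208845
slovak: 0.05 × (1−0.2) × (1−0.7) × (1−0.45) × 0.55 × 0.65 = 0.0023595
P(czech | x) = 0.0208845 / 0.023294625 ≈ 0.897

0.897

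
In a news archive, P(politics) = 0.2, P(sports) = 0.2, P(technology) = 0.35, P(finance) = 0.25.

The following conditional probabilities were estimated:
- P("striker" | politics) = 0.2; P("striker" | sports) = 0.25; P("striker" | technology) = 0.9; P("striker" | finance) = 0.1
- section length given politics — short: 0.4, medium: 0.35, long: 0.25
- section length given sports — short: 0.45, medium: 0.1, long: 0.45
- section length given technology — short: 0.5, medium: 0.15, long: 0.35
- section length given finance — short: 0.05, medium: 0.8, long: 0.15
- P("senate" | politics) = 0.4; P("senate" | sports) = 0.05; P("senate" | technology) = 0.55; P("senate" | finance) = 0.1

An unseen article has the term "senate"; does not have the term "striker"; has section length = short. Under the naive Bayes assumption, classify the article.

politics

politics: 0.2 × (1−0.2) × 0.4 × 0.4 = 0.0256
sports: 0.2 × (1−0.25) × 0.45 × 0.05 = 0.003375
technology: 0.35 × (1−0.9) × 0.5 × 0.55 = 0.009625
finance: 0.25 × (1−0.1) × 0.05 × 0.1 = 0.001125
Highest score → politics.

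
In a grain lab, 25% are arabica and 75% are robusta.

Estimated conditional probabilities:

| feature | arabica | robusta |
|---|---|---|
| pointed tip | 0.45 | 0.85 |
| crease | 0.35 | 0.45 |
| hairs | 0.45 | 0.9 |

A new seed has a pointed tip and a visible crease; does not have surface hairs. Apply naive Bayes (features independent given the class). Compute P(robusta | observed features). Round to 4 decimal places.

0.5698

arabica: 0.25 × 0.45 × 0.35 × (1−0.45) = 0.02165625
robusta: 0.75 × 0.85 × 0.45 × (1−0.9) = 0.0286875
P(robusta | x) = 0.0286875 / 0.05034375 ≈ 0.5698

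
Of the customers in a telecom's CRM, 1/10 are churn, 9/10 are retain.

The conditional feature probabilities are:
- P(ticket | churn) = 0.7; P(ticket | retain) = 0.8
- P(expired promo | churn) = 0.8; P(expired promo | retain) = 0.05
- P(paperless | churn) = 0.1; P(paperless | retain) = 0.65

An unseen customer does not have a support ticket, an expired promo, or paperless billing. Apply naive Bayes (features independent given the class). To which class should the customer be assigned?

retain

churn: 0.1 × (1−0.7) × (1−0.8) × (1−0.1) = 0.0054
retain: 0.9 × (1−0.8) × (1−0.05) × (1−0.65) = 0.05985
Highest score → retain.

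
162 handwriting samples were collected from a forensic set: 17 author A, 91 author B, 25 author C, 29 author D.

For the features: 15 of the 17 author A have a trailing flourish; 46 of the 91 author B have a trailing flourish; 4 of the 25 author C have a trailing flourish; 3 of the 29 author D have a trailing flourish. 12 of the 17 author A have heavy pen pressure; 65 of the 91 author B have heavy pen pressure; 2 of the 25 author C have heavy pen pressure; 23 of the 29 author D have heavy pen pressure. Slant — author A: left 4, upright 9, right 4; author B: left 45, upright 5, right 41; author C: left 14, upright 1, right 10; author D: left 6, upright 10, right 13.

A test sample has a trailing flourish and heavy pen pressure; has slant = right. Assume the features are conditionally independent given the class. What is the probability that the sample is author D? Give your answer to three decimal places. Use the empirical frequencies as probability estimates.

0.058

author A: (17/162) × (15/17) × (12/17) × (4/17) ≈ 0.0153787
author B: (91/162) × (46/91) × (65/91) × (41/91) ≈ 0.0913813
author C: (25/162) × (4/25) × (2/25) × (10/25) ≈ 0.000790123
author D: (29/162) × (3/29) × (23/29) × (13/29) ≈ 0.00658387
P(author D | x) = 0.00658387 / 0.114133993 ≈ 0.058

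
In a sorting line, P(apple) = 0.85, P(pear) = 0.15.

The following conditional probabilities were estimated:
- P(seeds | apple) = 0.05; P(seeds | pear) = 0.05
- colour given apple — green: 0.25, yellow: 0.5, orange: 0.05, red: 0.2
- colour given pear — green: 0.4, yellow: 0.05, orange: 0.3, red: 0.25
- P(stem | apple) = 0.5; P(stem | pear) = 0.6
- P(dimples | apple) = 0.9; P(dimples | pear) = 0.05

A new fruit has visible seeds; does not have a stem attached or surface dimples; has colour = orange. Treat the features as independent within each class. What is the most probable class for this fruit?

apple: 0.85 × 0.05 × 0.05 × (1−0.5) × (1−0.9) = 0.00010625
pear: 0.15 × 0.05 × 0.3 × (1−0.6) × (1−0.05) = 0.000855
Highest score → pear.

pear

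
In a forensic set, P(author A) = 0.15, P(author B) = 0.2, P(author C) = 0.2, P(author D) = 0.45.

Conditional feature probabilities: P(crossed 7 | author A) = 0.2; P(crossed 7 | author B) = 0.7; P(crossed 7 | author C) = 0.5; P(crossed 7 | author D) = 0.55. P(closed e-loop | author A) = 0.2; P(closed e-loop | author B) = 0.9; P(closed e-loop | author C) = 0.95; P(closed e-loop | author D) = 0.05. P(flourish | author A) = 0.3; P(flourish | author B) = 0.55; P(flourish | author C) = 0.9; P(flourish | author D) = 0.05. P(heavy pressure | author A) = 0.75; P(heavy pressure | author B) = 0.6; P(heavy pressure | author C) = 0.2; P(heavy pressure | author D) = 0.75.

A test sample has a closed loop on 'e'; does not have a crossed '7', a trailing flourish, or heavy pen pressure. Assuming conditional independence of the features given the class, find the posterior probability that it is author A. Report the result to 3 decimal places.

author A: 0.15 × (1−0.2) × 0.2 × (1−0.3) × (1−0.75) = 0.0042
author B: 0.2 × (1−0.7) × 0.9 × (1−0.55) × (1−0.6) = 0.00972
author C: 0.2 × (1−0.5) × 0.95 × (1−0.9) × (1−0.2) = 0.0076
author D: 0.45 × (1−0.55) × 0.05 × (1−0.05) × (1−0.75) = 0.0024046875
P(author A | x) = 0.0042 / 0.0239246875 ≈ 0.176

0.176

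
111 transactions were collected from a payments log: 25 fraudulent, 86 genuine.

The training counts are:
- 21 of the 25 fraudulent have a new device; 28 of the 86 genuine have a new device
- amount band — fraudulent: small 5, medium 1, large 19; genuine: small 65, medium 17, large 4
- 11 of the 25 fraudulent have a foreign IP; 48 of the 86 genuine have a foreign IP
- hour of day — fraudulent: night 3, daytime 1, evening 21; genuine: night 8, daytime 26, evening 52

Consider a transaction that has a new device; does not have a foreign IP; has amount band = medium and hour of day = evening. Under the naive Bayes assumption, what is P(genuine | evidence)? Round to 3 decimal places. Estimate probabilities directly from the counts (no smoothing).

fraudulent: (25/111) × (21/25) × (1/25) × (14/25) × (21/25) ≈ 0.00355978
genuine: (86/111) × (28/86) × (17/86) × (38/86) × (52/86) ≈ 0.0133222
P(genuine | x) = 0.0133222 / 0.01688198 ≈ 0.789

0.789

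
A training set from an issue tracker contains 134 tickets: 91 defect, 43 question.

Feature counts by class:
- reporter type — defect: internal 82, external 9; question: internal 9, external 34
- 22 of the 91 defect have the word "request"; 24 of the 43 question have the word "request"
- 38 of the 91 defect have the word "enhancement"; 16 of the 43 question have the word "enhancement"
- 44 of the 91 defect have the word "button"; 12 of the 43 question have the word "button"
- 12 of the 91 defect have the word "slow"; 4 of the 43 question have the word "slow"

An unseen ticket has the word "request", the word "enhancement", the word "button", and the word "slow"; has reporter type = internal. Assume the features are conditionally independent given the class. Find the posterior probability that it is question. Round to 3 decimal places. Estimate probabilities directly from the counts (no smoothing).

defect: (91/134) × (82/91) × (22/91) × (38/91) × (44/91) × (12/91) ≈ 0.00393898
question: (43/134) × (9/43) × (24/43) × (16/43) × (12/43) × (4/43) ≈ 0.000362107
P(question | x) = 0.000362107 / 0.004301087 ≈ 0.084

0.084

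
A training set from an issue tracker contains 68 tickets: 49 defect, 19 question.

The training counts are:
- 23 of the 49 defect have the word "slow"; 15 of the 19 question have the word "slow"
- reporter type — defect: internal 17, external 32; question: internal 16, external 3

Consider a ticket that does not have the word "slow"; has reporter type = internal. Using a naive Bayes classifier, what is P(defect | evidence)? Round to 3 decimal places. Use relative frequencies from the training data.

0.728

defect: (49/68) × (26/49) × (17/49) ≈ 0.132653
question: (19/68) × (4/19) × (16/19) ≈ 0.0495356
P(defect | x) = 0.132653 / 0.1821886 ≈ 0.728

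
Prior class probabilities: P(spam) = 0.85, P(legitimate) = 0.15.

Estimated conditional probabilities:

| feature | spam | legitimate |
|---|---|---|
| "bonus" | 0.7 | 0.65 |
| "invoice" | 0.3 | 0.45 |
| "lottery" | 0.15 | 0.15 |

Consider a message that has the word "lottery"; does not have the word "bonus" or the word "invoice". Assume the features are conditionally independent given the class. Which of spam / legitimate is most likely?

spam: 0.85 × (1−0.7) × (1−0.3) × 0.15 = 0.026775
legitimate: 0.15 × (1−0.65) × (1−0.45) × 0.15 = 0.00433125
Highest score → spam.

spam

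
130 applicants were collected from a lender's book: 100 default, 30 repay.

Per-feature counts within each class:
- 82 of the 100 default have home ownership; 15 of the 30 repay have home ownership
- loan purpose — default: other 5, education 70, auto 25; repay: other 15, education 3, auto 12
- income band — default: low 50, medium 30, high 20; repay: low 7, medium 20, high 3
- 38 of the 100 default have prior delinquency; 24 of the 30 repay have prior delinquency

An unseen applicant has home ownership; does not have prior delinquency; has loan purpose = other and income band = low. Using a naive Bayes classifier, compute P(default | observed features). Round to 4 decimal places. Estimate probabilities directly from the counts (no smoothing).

0.7841

default: (100/130) × (82/100) × (5/100) × (50/100) × (62/100) ≈ 0.00977692
repay: (30/130) × (15/30) × (15/30) × (7/30) × (6/30) ≈ 0.00269231
P(default | x) = 0.00977692 / 0.01246923 ≈ 0.7841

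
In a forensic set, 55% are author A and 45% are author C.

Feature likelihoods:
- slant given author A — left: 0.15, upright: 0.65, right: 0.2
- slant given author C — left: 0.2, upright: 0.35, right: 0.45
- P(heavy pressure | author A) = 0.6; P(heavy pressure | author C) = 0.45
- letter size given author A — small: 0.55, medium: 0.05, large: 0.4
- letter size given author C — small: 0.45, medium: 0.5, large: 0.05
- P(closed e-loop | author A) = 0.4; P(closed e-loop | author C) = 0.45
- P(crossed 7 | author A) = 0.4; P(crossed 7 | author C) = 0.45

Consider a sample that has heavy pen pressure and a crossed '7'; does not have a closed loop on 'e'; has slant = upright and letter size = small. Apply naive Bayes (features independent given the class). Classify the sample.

author A: 0.55 × 0.65 × 0.6 × 0.55 × (1−0.4) × 0.4 = 0.028314
author C: 0.45 × 0.35 × 0.45 × 0.45 × (1−0.45) × 0.45 = 0.007893703125
Highest score → author A.

author A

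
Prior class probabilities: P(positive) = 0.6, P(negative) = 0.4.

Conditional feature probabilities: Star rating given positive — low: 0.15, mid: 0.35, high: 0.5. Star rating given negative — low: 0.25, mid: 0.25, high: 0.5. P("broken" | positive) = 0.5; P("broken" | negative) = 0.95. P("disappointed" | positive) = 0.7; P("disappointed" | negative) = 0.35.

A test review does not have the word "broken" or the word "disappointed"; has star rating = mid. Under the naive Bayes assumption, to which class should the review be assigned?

positive: 0.6 × 0.35 × (1−0.5) × (1−0.7) = 0.0315
negative: 0.4 × 0.25 × (1−0.95) × (1−0.35) = 0.00325
Highest score → positive.

positive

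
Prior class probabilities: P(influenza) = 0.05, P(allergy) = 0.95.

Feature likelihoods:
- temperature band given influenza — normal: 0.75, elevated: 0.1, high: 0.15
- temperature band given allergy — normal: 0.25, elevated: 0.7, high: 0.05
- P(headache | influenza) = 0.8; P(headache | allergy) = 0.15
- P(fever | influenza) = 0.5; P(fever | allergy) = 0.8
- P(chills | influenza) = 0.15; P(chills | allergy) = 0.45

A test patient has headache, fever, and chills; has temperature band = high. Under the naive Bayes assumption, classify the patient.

allergy

influenza: 0.05 × 0.15 × 0.8 × 0.5 × 0.15 = 0.00045
allergy: 0.95 × 0.05 × 0.15 × 0.8 × 0.45 = 0.002565
Highest score → allergy.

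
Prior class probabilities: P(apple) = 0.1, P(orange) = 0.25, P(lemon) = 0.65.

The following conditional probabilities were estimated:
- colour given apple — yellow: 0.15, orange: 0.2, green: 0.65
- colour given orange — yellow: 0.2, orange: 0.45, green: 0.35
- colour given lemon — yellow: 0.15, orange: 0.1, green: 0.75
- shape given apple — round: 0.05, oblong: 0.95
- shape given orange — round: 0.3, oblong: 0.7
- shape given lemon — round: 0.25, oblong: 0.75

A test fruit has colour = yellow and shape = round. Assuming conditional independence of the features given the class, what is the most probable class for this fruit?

apple: 0.1 × 0.15 × 0.05 = 0.00075
orange: 0.25 × 0.2 × 0.3 = 0.015
lemon: 0.65 × 0.15 × 0.25 = 0.024375
Highest score → lemon.

lemon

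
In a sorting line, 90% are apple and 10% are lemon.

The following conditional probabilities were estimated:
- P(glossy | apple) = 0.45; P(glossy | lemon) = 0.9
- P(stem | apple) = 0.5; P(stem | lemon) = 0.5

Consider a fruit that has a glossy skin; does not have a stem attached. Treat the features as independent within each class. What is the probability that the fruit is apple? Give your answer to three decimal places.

apple: 0.9 × 0.45 × (1−0.5) = 0.2025
lemon: 0.1 × 0.9 × (1−0.5) = 0.045
P(apple | x) = 0.2025 / 0.2475 ≈ 0.818

0.818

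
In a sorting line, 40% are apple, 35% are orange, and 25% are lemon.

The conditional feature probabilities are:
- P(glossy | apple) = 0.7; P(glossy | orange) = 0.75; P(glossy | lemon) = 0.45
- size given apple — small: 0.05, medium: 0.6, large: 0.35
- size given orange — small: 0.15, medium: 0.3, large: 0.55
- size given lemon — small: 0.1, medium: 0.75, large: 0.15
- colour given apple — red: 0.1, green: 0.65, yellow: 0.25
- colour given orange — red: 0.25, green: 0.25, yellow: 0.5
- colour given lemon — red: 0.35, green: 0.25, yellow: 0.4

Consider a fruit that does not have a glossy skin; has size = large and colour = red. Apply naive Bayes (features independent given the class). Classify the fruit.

apple: 0.4 × (1−0.7) × 0.35 × 0.1 = 0.0042
orange: 0.35 × (1−0.75) × 0.55 × 0.25 = 0.01203125
lemon: 0.25 × (1−0.45) × 0.15 × 0.35 = 0.00721875
Highest score → orange.

orange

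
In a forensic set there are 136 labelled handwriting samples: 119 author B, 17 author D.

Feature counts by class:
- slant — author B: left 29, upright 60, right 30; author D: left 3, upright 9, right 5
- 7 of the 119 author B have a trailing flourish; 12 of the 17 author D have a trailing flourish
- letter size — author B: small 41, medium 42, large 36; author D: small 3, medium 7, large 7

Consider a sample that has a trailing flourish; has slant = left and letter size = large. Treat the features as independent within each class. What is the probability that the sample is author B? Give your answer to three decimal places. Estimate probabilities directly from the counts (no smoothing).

0.372

author B: (119/136) × (29/119) × (7/119) × (36/119) ≈ 0.0037946
author D: (17/136) × (3/17) × (12/17) × (7/17) ≈ 0.00641156
P(author B | x) = 0.0037946 / 0.01020616 ≈ 0.372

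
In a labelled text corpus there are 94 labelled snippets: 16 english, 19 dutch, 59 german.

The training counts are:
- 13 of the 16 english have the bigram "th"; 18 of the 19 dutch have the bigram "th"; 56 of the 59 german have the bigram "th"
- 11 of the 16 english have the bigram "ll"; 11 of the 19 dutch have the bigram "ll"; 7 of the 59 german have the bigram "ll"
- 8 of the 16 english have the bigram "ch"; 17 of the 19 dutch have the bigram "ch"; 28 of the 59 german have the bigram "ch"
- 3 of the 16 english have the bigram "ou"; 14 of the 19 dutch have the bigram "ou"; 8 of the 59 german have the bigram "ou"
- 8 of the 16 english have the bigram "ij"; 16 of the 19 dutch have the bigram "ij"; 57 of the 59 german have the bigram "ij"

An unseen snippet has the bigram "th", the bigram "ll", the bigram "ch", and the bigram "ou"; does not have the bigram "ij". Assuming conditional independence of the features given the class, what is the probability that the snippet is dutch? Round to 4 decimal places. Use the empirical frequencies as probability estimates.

english: (16/94) × (13/16) × (11/16) × (8/16) × (3/16) × (8/16) ≈ 0.00445687
dutch: (19/94) × (18/19) × (11/19) × (17/19) × (14/19) × (3/19) ≈ 0.0115404
german: (59/94) × (56/59) × (7/59) × (28/59) × (8/59) × (2/59) ≈ 0.00015418
P(dutch | x) = 0.0115404 / 0.01615145 ≈ 0.7145

0.7145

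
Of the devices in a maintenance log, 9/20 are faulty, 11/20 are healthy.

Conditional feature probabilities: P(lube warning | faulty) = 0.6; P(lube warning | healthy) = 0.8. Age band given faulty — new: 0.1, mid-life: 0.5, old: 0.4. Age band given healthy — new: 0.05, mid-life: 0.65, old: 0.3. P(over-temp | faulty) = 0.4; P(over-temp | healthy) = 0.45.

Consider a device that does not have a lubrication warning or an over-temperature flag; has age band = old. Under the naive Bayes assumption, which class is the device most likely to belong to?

faulty

faulty: 0.45 × (1−0.6) × 0.4 × (1−0.4) = 0.0432
healthy: 0.55 × (1−0.8) × 0.3 × (1−0.45) = 0.01815
Highest score → faulty.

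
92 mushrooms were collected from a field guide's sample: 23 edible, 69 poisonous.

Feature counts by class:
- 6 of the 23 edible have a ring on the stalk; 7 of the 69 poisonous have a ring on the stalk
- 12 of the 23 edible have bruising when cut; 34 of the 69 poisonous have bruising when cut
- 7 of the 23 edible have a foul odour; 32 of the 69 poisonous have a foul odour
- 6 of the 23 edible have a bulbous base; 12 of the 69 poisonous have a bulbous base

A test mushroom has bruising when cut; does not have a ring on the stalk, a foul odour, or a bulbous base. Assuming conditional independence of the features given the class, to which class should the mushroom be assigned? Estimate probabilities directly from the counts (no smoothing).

poisonous

edible: (23/92) × (17/23) × (12/23) × (16/23) × (17/23) ≈ 0.049571
poisonous: (69/92) × (62/69) × (34/69) × (37/69) × (57/69) ≈ 0.1471
Highest score → poisonous.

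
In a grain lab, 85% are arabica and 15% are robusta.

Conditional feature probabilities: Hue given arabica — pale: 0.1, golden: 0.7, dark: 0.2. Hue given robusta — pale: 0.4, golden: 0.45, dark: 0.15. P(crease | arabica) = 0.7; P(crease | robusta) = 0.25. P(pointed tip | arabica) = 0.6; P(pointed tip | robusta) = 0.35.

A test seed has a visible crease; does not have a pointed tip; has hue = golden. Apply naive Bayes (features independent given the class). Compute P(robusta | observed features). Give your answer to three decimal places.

0.062

arabica: 0.85 × 0.7 × 0.7 × (1−0.6) = 0.1666
robusta: 0.15 × 0.45 × 0.25 × (1−0.35) = 0.01096875
P(robusta | x) = 0.01096875 / 0.17756875 ≈ 0.062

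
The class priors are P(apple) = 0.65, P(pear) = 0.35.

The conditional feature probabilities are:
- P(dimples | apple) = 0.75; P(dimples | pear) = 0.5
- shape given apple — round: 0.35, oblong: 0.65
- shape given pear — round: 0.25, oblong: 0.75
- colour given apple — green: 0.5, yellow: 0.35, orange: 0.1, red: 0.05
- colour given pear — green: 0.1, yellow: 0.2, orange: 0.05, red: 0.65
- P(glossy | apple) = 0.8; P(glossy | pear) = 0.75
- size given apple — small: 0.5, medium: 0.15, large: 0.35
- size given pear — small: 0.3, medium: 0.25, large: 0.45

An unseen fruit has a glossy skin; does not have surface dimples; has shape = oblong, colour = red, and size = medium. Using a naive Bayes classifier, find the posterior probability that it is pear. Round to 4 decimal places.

0.9619

apple: 0.65 × (1−0.75) × 0.65 × 0.05 × 0.8 × 0.15 = 0.00063375
pear: 0.35 × (1−0.5) × 0.75 × 0.65 × 0.75 × 0.25 = 0.01599609375
P(pear | x) = 0.01599609375 / 0.01662984375 ≈ 0.9619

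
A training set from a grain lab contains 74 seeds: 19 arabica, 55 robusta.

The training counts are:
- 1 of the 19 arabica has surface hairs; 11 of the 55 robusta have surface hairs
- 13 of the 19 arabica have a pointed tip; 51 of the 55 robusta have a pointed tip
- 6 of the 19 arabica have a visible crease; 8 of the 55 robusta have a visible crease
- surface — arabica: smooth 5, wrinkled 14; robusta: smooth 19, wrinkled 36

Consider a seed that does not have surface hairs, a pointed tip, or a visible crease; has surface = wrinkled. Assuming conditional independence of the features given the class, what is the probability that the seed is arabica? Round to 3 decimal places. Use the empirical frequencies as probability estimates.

0.616

arabica: (19/74) × (18/19) × (6/19) × (13/19) × (14/19) ≈ 0.038726
robusta: (55/74) × (44/55) × (4/55) × (47/55) × (36/55) ≈ 0.0241876
P(arabica | x) = 0.038726 / 0.0629136 ≈ 0.616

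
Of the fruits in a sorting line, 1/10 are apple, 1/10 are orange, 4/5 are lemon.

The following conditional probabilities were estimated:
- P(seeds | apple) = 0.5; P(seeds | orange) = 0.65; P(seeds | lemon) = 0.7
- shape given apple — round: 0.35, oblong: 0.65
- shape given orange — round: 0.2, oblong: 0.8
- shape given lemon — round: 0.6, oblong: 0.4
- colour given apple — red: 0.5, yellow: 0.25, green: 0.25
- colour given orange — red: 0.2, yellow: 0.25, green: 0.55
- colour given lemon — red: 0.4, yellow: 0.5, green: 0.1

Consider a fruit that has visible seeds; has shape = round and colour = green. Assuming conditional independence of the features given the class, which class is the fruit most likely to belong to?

lemon

apple: 0.1 × 0.5 × 0.35 × 0.25 = 0.004375
orange: 0.1 × 0.65 × 0.2 × 0.55 = 0.00715
lemon: 0.8 × 0.7 × 0.6 × 0.1 = 0.0336
Highest score → lemon.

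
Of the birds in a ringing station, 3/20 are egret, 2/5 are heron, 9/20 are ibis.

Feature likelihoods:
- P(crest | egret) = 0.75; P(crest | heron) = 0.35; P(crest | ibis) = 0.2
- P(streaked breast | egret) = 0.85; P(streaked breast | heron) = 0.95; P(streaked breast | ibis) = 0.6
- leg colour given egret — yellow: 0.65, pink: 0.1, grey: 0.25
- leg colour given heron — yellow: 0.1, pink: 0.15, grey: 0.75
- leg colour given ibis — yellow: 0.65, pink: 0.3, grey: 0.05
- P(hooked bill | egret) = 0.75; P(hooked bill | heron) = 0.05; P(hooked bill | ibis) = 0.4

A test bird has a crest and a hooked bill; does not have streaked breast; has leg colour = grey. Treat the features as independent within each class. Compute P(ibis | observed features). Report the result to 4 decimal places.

egret: 0.15 × 0.75 × (1−0.85) × 0.25 × 0.75 = 0.0031640625
heron: 0.4 × 0.35 × (1−0.95) × 0.75 × 0.05 = 0.0002625
ibis: 0.45 × 0.2 × (1−0.6) × 0.05 × 0.4 = 0.00072
P(ibis | x) = 0.00072 / 0.0041465625 ≈ 0.1736

0.1736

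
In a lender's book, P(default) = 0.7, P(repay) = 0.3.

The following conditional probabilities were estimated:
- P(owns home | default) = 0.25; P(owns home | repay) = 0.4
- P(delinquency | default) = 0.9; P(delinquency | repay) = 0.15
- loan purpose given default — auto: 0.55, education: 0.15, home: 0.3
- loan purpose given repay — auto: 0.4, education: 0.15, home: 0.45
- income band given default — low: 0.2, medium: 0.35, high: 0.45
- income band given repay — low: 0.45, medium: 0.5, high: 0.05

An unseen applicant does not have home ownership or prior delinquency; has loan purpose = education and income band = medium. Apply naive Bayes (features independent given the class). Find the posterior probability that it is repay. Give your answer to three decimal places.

default: 0.7 × (1−0.25) × (1−0.9) × 0.15 × 0.35 = 0.00275625
repay: 0.3 × (1−0.4) × (1−0.15) × 0.15 × 0.5 = 0.011475
P(repay | x) = 0.011475 / 0.01423125 ≈ 0.806

0.806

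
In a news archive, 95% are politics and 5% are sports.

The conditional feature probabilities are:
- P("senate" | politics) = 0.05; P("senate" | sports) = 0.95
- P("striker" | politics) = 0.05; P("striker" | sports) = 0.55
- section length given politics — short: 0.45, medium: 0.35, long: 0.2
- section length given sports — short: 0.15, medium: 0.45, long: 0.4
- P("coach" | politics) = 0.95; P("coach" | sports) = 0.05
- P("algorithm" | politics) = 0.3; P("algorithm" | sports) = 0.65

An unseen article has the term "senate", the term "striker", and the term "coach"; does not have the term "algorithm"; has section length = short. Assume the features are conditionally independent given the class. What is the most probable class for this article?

politics

politics: 0.95 × 0.05 × 0.05 × 0.45 × 0.95 × (1−0.3) = 0.00071071875
sports: 0.05 × 0.95 × 0.55 × 0.15 × 0.05 × (1−0.65) = 0.000068578125
Highest score → politics.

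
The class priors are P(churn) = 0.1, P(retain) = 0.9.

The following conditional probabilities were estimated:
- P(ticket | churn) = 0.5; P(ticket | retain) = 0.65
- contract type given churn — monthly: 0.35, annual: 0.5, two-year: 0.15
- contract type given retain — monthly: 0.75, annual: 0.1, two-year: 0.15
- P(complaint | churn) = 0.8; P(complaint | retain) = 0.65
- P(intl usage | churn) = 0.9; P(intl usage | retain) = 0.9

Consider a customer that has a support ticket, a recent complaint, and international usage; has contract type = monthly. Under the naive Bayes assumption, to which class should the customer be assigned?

churn: 0.1 × 0.5 × 0.35 × 0.8 × 0.9 = 0.0126
retain: 0.9 × 0.65 × 0.75 × 0.65 × 0.9 = 0.25666875
Highest score → retain.

retain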